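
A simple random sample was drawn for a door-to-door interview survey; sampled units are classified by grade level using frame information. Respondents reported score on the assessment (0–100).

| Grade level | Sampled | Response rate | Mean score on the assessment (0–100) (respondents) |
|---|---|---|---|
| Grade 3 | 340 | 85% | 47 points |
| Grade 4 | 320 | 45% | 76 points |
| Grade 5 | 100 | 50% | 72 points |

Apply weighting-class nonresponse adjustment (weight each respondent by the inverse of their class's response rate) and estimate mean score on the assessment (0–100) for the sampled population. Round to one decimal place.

Each respondent's weight = sampled/responded in their class; summing within a class gives n_sampled, so:
  Grade 3: 340 × 47 = 15,980
  Grade 4: 320 × 76 = 24,320
  Grade 5: 100 × 72 = 7200
Adjusted estimate = 47,500 / 760 = 62.5 → 62.5.

62.5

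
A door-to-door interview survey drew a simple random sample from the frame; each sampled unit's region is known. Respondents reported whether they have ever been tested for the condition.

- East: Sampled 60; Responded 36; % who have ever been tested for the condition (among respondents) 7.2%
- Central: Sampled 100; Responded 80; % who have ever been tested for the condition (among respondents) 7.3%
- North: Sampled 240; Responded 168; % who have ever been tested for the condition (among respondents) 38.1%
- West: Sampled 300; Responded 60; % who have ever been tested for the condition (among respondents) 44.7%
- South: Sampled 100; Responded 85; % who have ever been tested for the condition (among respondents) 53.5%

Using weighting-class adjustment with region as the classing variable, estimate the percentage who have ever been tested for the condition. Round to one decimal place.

36.3%

Class response rates: East 36/60 = 60%, Central 80/100 = 80%, North 168/240 = 70%, West 60/300 = 20%, South 85/100 = 85%.
Weighting each respondent by the inverse class response rate inflates each class back to its sampled size, so the class weight is n_sampled:
  East: 60 × 7.2 = 432
  Central: 100 × 7.3 = 730
  North: 240 × 38.1 = 9144
  West: 300 × 44.7 = 13,410
  South: 100 × 53.5 = 5350
Adjusted estimate = 29,066 / 800 = 36.3325 → 36.3%.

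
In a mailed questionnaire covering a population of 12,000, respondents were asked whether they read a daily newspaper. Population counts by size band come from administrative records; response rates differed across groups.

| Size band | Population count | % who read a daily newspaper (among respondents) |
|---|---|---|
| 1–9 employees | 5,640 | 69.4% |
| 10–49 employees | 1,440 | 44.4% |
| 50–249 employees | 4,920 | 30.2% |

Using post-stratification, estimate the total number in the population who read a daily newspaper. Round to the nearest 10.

6,040

Each cell contributes its population count × the respondent rate:
  1–9 employees: 5,640 × 69.4% = 3914.16
  10–49 employees: 1,440 × 44.4% = 639.36
  50–249 employees: 4,920 × 30.2% = 1485.84
Estimated total = 6039.36 → 6,040.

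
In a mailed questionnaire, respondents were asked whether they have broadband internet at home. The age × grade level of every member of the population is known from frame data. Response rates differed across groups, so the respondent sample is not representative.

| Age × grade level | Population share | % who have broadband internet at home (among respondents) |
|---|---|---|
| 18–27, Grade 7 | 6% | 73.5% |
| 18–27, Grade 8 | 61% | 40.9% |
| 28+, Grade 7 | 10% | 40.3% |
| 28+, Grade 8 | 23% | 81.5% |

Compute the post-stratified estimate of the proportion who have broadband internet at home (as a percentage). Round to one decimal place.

52.1%

Reweight to the known age × grade level distribution:
  18–27, Grade 7: 0.06 × 73.5 = 4.41
  18–27, Grade 8: 0.61 × 40.9 = 24.949
  28+, Grade 7: 0.1 × 40.3 = 4.03
  28+, Grade 8: 0.23 × 81.5 = 18.745
Post-stratified estimate = 52.134 → 52.1%.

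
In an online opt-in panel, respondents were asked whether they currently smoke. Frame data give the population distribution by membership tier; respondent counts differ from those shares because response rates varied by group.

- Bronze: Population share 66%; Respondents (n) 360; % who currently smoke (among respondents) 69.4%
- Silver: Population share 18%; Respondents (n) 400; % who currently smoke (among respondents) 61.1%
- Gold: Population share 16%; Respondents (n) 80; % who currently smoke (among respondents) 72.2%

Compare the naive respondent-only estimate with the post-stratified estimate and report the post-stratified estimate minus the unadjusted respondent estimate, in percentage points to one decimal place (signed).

Naive respondent-only estimate (weights = respondent counts):
  (360/840)×69.4 + (400/840)×61.1 + (80/840)×72.2 = 65.7143%
Post-stratifying to population shares instead:
  0.66×69.4 + 0.18×61.1 + 0.16×72.2 = 68.354%
Difference = 68.354 − 65.7143 = 2.6397 pp.

+2.6 percentage points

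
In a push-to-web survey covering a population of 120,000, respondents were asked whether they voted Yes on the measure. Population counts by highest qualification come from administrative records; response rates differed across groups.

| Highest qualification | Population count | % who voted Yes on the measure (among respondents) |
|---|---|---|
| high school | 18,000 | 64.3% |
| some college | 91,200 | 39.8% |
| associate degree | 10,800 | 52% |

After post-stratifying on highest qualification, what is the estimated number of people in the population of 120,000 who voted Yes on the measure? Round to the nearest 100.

Estimated count per cell = population count × respondent percentage:
  high school: 18,000 × 64.3% = 11,574
  some college: 91,200 × 39.8% = 36297.6
  associate degree: 10,800 × 52% = 5616
Estimated total = 53487.6 → 53,500.

53,500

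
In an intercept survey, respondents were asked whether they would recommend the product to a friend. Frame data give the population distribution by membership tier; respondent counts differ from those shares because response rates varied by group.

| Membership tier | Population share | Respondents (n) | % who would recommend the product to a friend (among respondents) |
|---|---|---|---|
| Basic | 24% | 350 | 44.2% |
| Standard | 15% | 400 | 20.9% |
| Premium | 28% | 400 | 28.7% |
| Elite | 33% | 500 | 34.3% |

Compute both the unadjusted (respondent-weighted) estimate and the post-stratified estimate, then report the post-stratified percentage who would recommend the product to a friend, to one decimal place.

Unadjusted (pooled respondent) estimate weights by respondent counts:
  (350/1650)×44.2 + (400/1650)×20.9 + (400/1650)×28.7 + (500/1650)×34.3 = 31.7939%
Post-stratified estimate weights by population shares:
  0.24×44.2 + 0.15×20.9 + 0.28×28.7 + 0.33×34.3 = 33.098%

33.1%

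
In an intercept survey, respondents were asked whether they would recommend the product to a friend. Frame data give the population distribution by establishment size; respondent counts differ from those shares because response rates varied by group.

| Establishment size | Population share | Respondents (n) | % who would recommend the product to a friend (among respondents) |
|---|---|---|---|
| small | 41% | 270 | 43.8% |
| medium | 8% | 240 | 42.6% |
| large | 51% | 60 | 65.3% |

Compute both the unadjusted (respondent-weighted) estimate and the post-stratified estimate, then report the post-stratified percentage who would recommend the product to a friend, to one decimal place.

Naive respondent-only estimate (weights = respondent counts):
  (270/570)×43.8 + (240/570)×42.6 + (60/570)×65.3 = 45.5579%
Post-stratified estimate weights by population shares:
  0.41×43.8 + 0.08×42.6 + 0.51×65.3 = 54.669%

54.7%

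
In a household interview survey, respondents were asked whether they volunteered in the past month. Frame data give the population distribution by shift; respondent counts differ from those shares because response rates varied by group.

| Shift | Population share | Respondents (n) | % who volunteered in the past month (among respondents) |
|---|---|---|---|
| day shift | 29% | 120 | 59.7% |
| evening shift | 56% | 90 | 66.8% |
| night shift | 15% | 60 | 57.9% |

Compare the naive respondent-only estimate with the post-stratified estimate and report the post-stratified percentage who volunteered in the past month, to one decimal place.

Naive respondent-only estimate (weights = respondent counts):
  (120/270)×59.7 + (90/270)×66.8 + (60/270)×57.9 = 61.6667%
Post-stratified estimate weights by population shares:
  0.29×59.7 + 0.56×66.8 + 0.15×57.9 = 63.406%

63.4%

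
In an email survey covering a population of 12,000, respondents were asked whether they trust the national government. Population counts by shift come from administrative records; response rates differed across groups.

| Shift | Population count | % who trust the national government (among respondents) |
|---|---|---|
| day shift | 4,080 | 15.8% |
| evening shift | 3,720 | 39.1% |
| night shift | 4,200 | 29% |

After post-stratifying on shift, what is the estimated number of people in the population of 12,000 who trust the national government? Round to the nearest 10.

3,320

Each cell contributes its population count × the respondent rate:
  day shift: 4,080 × 15.8% = 644.64
  evening shift: 3,720 × 39.1% = 1454.52
  night shift: 4,200 × 29% = 1218
Estimated total = 3317.16 → 3,320.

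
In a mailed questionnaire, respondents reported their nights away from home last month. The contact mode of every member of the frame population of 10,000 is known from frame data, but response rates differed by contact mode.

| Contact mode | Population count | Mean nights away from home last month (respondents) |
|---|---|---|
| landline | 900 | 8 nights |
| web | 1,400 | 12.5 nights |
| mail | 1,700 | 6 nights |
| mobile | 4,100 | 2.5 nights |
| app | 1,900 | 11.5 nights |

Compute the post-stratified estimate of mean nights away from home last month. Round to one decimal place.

Post-stratification weights by population share, not respondent share:
  landline: (900/10,000) × 8 = 0.72
  web: (1,400/10,000) × 12.5 = 1.75
  mail: (1,700/10,000) × 6 = 1.02
  mobile: (4,100/10,000) × 2.5 = 1.025
  app: (1,900/10,000) × 11.5 = 2.185
Post-stratified estimate = 6.7 → 6.7.

6.7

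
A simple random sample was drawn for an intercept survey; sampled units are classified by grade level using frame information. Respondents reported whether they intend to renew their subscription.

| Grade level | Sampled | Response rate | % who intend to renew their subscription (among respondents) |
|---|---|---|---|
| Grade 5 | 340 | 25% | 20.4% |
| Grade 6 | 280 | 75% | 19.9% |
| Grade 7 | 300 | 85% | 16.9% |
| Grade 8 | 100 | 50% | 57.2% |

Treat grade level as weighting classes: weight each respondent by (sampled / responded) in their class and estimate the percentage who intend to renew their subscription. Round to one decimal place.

Each respondent's weight = sampled/responded in their class; summing within a class gives n_sampled, so:
  Grade 5: 340 × 20.4 = 6936
  Grade 6: 280 × 19.9 = 5572
  Grade 7: 300 × 16.9 = 5070
  Grade 8: 100 × 57.2 = 5720
Adjusted estimate = 23,298 / 1,020 = 22.8412 → 22.8%.

22.8%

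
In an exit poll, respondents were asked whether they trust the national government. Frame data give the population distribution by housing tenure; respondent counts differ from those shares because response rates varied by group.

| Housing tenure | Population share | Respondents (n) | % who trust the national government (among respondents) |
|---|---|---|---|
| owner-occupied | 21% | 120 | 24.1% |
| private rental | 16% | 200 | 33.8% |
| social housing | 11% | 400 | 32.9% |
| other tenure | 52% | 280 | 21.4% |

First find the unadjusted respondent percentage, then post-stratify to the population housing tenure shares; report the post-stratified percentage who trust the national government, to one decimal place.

Unadjusted (pooled respondent) estimate weights by respondent counts:
  (120/1000)×24.1 + (200/1000)×33.8 + (400/1000)×32.9 + (280/1000)×21.4 = 28.804%
Reweighting by population housing tenure shares:
  0.21×24.1 + 0.16×33.8 + 0.11×32.9 + 0.52×21.4 = 25.216%

25.2%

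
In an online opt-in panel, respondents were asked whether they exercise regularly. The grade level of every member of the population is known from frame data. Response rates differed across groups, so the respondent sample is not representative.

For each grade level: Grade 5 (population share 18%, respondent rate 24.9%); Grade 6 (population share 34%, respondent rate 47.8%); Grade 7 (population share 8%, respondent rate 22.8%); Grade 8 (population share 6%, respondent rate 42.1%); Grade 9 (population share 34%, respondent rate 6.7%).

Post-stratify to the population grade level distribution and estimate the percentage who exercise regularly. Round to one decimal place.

27.4%

Post-stratification weights by population share, not respondent share:
  Grade 5: 0.18 × 24.9 = 4.482
  Grade 6: 0.34 × 47.8 = 16.252
  Grade 7: 0.08 × 22.8 = 1.824
  Grade 8: 0.06 × 42.1 = 2.526
  Grade 9: 0.34 × 6.7 = 2.278
Post-stratified estimate = 27.362 → 27.4%.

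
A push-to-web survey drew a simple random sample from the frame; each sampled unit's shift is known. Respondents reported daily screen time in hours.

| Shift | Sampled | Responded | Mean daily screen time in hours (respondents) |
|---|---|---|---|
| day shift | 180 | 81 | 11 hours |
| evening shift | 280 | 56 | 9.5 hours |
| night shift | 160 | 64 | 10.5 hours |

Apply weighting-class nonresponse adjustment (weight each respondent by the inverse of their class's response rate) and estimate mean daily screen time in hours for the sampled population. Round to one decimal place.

10.2

Response rates by class: day shift 81/180 = 45%, evening shift 56/280 = 20%, night shift 64/160 = 40%.
Each respondent's weight = sampled/responded in their class; summing within a class gives n_sampled, so:
  day shift: 180 × 11 = 1980
  evening shift: 280 × 9.5 = 2660
  night shift: 160 × 10.5 = 1680
Adjusted estimate = 6320 / 620 = 10.1935 → 10.2.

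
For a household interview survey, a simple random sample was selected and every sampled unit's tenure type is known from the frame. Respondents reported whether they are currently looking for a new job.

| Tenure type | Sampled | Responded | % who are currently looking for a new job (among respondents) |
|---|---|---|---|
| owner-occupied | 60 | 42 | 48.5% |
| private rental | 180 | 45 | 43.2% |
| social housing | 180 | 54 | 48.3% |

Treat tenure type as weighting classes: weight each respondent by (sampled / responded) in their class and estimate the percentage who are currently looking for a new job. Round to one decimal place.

Response rates by class: owner-occupied 42/60 = 70%, private rental 45/180 = 25%, social housing 54/180 = 30%.
Weighting each respondent by the inverse class response rate inflates each class back to its sampled size, so the class weight is n_sampled:
  owner-occupied: 60 × 48.5 = 2910
  private rental: 180 × 43.2 = 7776
  social housing: 180 × 48.3 = 8694
Adjusted estimate = 19,380 / 420 = 46.1429 → 46.1%.

46.1%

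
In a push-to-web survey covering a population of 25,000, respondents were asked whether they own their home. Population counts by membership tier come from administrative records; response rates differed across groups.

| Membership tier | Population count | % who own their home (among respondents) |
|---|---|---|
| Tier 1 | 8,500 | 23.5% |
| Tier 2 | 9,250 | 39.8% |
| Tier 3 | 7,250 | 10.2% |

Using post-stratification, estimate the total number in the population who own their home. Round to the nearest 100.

Estimated count per cell = population count × respondent percentage:
  Tier 1: 8,500 × 23.5% = 1997.5
  Tier 2: 9,250 × 39.8% = 3681.5
  Tier 3: 7,250 × 10.2% = 739.5
Estimated total = 6418.5 → 6,400.

6,400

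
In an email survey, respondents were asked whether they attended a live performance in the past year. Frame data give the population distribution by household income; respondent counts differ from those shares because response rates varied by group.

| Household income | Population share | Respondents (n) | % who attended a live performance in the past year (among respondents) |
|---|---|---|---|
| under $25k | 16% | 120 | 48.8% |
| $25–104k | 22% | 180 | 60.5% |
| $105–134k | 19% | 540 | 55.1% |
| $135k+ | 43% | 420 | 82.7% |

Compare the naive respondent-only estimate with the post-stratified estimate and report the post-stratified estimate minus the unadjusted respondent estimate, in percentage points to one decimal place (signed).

+2.7 percentage points

Naive respondent-only estimate (weights = respondent counts):
  (120/1260)×48.8 + (180/1260)×60.5 + (540/1260)×55.1 + (420/1260)×82.7 = 64.4714%
Reweighting by population household income shares:
  0.16×48.8 + 0.22×60.5 + 0.19×55.1 + 0.43×82.7 = 67.148%
Difference = 67.148 − 64.4714 = 2.6766 pp.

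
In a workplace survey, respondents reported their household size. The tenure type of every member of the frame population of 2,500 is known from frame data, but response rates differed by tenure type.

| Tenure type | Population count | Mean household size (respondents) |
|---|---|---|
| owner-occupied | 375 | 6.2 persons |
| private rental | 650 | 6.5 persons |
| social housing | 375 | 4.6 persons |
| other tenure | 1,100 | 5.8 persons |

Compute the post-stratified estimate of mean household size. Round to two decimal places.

5.86

Post-stratification weights by population share, not respondent share:
  owner-occupied: (375/2,500) × 6.2 = 0.93
  private rental: (650/2,500) × 6.5 = 1.69
  social housing: (375/2,500) × 4.6 = 0.69
  other tenure: (1,100/2,500) × 5.8 = 2.552
Post-stratified estimate = 5.862 → 5.86.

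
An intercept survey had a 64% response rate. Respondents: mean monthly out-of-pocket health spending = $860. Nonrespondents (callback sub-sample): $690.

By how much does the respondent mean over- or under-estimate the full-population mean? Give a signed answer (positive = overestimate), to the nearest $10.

+$60

Nonresponse fraction = 1 − 0.64 = 0.36.
Bias = (nonresponse fraction) × (respondent mean − nonrespondent mean)
     = 0.36 × (860 − 690) = 0.36 × 170 = 61.2.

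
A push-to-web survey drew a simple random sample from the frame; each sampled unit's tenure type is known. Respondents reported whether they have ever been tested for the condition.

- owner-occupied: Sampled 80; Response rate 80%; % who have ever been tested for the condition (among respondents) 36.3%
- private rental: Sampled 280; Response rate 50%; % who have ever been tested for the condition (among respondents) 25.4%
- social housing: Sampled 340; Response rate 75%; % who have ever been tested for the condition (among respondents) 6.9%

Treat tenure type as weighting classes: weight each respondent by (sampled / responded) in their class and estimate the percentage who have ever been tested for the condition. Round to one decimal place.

Weighting each respondent by the inverse class response rate inflates each class back to its sampled size, so the class weight is n_sampled:
  owner-occupied: 80 × 36.3 = 2904
  private rental: 280 × 25.4 = 7112
  social housing: 340 × 6.9 = 2346
Adjusted estimate = 12,362 / 700 = 17.66 → 17.7%.

17.7%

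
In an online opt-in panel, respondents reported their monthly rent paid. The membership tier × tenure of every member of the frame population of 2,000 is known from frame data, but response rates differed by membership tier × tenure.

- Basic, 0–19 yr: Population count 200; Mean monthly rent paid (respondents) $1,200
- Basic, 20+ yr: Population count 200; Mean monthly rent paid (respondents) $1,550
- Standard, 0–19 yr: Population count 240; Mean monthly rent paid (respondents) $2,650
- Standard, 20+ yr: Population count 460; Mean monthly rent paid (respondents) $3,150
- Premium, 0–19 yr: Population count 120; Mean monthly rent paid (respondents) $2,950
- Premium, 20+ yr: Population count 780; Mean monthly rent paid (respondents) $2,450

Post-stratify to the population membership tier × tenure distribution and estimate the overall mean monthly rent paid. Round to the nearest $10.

Reweight to the known membership tier × tenure distribution:
  Basic, 0–19 yr: (200/2,000) × 1200 = 120
  Basic, 20+ yr: (200/2,000) × 1550 = 155
  Standard, 0–19 yr: (240/2,000) × 2650 = 318
  Standard, 20+ yr: (460/2,000) × 3150 = 724.5
  Premium, 0–19 yr: (120/2,000) × 2950 = 177
  Premium, 20+ yr: (780/2,000) × 2450 = 955.5
Post-stratified estimate = 2450 → $2,450.

$2,450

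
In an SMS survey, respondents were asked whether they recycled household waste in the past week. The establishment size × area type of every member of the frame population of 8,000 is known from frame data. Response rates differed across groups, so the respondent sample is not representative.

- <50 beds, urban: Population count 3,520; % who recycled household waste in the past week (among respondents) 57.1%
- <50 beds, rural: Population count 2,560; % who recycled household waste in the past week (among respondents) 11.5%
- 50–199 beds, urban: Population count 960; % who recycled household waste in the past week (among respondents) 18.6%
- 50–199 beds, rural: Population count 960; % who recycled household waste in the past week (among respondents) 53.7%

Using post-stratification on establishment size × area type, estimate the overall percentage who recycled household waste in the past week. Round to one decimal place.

37.5%

Post-stratification weights by population share, not respondent share:
  <50 beds, urban: (3,520/8,000) × 57.1 = 25.124
  <50 beds, rural: (2,560/8,000) × 11.5 = 3.68
  50–199 beds, urban: (960/8,000) × 18.6 = 2.232
  50–199 beds, rural: (960/8,000) × 53.7 = 6.444
Post-stratified estimate = 37.48 → 37.5%.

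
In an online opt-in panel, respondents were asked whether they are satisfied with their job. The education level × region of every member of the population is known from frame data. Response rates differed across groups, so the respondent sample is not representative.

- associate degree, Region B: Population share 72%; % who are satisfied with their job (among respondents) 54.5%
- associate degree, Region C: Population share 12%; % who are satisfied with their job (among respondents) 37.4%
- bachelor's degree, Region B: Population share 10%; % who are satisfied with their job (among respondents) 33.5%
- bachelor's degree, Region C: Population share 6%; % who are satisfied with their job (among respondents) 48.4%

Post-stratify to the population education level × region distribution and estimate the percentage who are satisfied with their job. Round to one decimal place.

50.0%

Reweight to the known education level × region distribution:
  associate degree, Region B: 0.72 × 54.5 = 39.24
  associate degree, Region C: 0.12 × 37.4 = 4.488
  bachelor's degree, Region B: 0.1 × 33.5 = 3.35
  bachelor's degree, Region C: 0.06 × 48.4 = 2.904
Post-stratified estimate = 49.982 → 50.0%.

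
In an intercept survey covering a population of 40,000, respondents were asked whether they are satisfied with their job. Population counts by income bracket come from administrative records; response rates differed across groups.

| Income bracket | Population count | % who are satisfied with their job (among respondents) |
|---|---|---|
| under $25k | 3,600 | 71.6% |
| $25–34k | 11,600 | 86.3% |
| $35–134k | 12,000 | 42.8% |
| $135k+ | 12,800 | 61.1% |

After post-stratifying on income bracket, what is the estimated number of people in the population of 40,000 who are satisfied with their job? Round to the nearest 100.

Each cell contributes its population count × the respondent rate:
  under $25k: 3,600 × 71.6% = 2577.6
  $25–34k: 11,600 × 86.3% = 10010.8
  $35–134k: 12,000 × 42.8% = 5136
  $135k+: 12,800 × 61.1% = 7820.8
Estimated total = 25545.2 → 25,500.

25,500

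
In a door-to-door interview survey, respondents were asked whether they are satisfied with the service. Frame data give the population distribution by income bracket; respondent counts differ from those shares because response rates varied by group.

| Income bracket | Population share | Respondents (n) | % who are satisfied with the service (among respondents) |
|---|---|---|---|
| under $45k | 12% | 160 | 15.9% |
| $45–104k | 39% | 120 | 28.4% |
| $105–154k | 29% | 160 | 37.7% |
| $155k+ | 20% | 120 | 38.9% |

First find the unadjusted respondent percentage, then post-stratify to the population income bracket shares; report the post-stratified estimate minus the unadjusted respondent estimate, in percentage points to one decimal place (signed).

Without adjustment, the pooled respondent share is:
  (160/560)×15.9 + (120/560)×28.4 + (160/560)×37.7 + (120/560)×38.9 = 29.7357%
Post-stratified estimate weights by population shares:
  0.12×15.9 + 0.39×28.4 + 0.29×37.7 + 0.2×38.9 = 31.697%
Difference = 31.697 − 29.7357 = 1.9613 pp.

+2.0 percentage points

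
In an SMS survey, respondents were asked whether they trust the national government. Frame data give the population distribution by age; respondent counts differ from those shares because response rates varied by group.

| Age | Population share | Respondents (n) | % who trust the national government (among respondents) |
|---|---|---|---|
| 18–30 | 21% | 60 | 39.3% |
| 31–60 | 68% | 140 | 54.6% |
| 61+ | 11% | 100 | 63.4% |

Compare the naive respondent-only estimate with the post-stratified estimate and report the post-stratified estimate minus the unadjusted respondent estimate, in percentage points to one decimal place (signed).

Unadjusted (pooled respondent) estimate weights by respondent counts:
  (60/300)×39.3 + (140/300)×54.6 + (100/300)×63.4 = 54.4733%
Reweighting by population age shares:
  0.21×39.3 + 0.68×54.6 + 0.11×63.4 = 52.355%
Difference = 52.355 − 54.4733 = -2.1183 pp.

-2.1 percentage points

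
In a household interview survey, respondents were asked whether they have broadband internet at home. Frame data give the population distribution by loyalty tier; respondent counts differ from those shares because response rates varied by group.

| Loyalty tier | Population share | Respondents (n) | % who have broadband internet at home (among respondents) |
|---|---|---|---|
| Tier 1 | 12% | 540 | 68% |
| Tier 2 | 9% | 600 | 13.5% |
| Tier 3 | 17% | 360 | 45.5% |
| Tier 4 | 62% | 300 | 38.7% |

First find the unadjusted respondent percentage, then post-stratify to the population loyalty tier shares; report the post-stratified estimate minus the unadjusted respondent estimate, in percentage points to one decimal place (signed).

+0.7 percentage points

Unadjusted (pooled respondent) estimate weights by respondent counts:
  (540/1800)×68 + (600/1800)×13.5 + (360/1800)×45.5 + (300/1800)×38.7 = 40.45%
Post-stratified estimate weights by population shares:
  0.12×68 + 0.09×13.5 + 0.17×45.5 + 0.62×38.7 = 41.104%
Difference = 41.104 − 40.45 = 0.654 pp.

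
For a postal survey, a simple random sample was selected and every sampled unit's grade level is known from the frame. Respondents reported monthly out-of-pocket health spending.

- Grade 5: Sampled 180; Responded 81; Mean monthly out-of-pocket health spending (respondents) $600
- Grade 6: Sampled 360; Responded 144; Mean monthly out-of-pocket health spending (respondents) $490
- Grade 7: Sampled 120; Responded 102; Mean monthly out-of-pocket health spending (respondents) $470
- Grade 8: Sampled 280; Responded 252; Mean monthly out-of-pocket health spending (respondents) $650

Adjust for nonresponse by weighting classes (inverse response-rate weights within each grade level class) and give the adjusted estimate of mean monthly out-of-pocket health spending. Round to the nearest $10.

$560

Response rates by class: Grade 5 81/180 = 45%, Grade 6 144/360 = 40%, Grade 7 102/120 = 85%, Grade 8 252/280 = 90%.
With weight = n_sampled/n_responded per class, the weighted class total is n_sampled:
  Grade 5: 180 × 600 = 108,000
  Grade 6: 360 × 490 = 176,400
  Grade 7: 120 × 470 = 56,400
  Grade 8: 280 × 650 = 182,000
Adjusted estimate = 522,800 / 940 = 556.17 → $560.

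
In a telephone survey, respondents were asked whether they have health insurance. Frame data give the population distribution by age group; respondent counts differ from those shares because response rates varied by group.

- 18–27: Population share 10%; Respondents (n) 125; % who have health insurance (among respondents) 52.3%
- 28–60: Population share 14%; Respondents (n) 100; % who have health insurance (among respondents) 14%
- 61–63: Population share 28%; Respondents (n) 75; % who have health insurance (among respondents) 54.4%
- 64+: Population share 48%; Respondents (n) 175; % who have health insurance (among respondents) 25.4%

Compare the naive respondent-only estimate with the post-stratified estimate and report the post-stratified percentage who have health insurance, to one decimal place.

34.6%

Without adjustment, the pooled respondent share is:
  (125/475)×52.3 + (100/475)×14 + (75/475)×54.4 + (175/475)×25.4 = 34.6579%
Reweighting by population age group shares:
  0.1×52.3 + 0.14×14 + 0.28×54.4 + 0.48×25.4 = 34.614%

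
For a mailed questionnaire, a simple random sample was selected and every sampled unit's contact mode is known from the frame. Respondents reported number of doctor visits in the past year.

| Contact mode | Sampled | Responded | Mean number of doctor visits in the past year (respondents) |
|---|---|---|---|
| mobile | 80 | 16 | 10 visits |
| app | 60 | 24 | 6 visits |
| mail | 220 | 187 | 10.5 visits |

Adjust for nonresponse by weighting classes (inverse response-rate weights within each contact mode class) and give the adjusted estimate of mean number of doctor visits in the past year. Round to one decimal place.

Response rates by class: mobile 16/80 = 20%, app 24/60 = 40%, mail 187/220 = 85%.
Weighting each respondent by the inverse class response rate inflates each class back to its sampled size, so the class weight is n_sampled:
  mobile: 80 × 10 = 800
  app: 60 × 6 = 360
  mail: 220 × 10.5 = 2310
Adjusted estimate = 3470 / 360 = 9.63889 → 9.6.

9.6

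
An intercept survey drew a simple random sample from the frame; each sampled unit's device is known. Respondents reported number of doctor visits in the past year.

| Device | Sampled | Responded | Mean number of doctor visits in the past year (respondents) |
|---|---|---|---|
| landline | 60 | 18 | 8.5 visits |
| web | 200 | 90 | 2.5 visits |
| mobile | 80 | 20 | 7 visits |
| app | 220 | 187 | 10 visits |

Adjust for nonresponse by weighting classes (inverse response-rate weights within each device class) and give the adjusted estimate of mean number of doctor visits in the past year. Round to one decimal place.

6.7

Class response rates: landline 18/60 = 30%, web 90/200 = 45%, mobile 20/80 = 25%, app 187/220 = 85%.
Each respondent's weight = sampled/responded in their class; summing within a class gives n_sampled, so:
  landline: 60 × 8.5 = 510
  web: 200 × 2.5 = 500
  mobile: 80 × 7 = 560
  app: 220 × 10 = 2200
Adjusted estimate = 3770 / 560 = 6.73214 → 6.7.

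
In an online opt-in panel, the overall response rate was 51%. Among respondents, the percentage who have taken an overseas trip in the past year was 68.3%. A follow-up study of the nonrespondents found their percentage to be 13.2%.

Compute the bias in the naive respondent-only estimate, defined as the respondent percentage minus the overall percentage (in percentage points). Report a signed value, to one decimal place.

Nonresponse fraction = 1 − 0.51 = 0.49.
Bias = (nonresponse fraction) × (respondent percentage − nonrespondent percentage)
     = 0.49 × (68.3 − 13.2) = 0.49 × 55.1 = 26.999.

+27.0 percentage points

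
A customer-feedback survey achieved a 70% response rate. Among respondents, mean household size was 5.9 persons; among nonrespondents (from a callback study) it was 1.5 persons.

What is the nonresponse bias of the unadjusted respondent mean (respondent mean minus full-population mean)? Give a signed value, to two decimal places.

Nonresponse fraction = 1 − 0.7 = 0.3.
Bias = (nonresponse fraction) × (respondent mean − nonrespondent mean)
     = 0.3 × (5.9 − 1.5) = 0.3 × 4.4 = 1.32.

+1.32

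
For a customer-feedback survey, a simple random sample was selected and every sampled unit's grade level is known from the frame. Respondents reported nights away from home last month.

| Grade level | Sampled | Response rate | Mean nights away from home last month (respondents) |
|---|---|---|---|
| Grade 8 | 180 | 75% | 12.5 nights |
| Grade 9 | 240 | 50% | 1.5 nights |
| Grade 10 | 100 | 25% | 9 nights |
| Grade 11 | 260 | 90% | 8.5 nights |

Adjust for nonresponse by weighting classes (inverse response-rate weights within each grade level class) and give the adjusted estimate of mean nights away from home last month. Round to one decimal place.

7.3

Inverse-response-rate weighting restores each class to its sampled count, so class totals weight by n_sampled:
  Grade 8: 180 × 12.5 = 2250
  Grade 9: 240 × 1.5 = 360
  Grade 10: 100 × 9 = 900
  Grade 11: 260 × 8.5 = 2210
Adjusted estimate = 5720 / 780 = 7.33333 → 7.3.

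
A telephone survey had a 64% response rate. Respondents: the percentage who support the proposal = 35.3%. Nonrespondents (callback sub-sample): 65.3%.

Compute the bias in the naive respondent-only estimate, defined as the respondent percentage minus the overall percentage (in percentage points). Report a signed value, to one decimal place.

Nonresponse fraction = 1 − 0.64 = 0.36.
Bias = (nonresponse fraction) × (respondent percentage − nonrespondent percentage)
     = 0.36 × (35.3 − 65.3) = 0.36 × -30 = -10.8.

-10.8 percentage points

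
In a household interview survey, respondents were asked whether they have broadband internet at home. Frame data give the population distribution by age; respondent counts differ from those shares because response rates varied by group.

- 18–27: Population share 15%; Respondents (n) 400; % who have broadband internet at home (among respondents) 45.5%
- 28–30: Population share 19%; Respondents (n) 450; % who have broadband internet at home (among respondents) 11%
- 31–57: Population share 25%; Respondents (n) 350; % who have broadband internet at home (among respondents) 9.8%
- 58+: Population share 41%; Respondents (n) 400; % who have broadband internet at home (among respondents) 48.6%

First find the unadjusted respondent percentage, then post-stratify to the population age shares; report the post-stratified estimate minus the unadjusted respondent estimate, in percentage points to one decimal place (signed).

+2.5 percentage points

Without adjustment, the pooled respondent share is:
  (400/1600)×45.5 + (450/1600)×11 + (350/1600)×9.8 + (400/1600)×48.6 = 28.7625%
Post-stratified estimate weights by population shares:
  0.15×45.5 + 0.19×11 + 0.25×9.8 + 0.41×48.6 = 31.291%
Difference = 31.291 − 28.7625 = 2.5285 pp.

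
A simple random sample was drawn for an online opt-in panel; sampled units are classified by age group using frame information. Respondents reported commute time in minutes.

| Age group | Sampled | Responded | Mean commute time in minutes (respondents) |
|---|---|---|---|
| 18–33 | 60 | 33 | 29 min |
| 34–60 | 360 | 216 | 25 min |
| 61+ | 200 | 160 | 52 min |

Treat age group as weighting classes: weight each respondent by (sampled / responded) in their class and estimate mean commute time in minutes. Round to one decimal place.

Response rates by class: 18–33 33/60 = 55%, 34–60 216/360 = 60%, 61+ 160/200 = 80%.
Each respondent's weight = sampled/responded in their class; summing within a class gives n_sampled, so:
  18–33: 60 × 29 = 1740
  34–60: 360 × 25 = 9000
  61+: 200 × 52 = 10,400
Adjusted estimate = 21,140 / 620 = 34.0968 → 34.1.

34.1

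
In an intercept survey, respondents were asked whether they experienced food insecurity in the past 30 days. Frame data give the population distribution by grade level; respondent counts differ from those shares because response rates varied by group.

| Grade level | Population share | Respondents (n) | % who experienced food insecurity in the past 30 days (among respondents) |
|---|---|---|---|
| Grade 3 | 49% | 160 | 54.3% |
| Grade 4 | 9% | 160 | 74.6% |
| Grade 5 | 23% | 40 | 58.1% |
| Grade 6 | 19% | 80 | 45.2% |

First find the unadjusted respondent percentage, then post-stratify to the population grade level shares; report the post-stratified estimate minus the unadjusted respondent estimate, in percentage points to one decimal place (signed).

Unadjusted (pooled respondent) estimate weights by respondent counts:
  (160/440)×54.3 + (160/440)×74.6 + (40/440)×58.1 + (80/440)×45.2 = 60.3727%
Reweighting by population grade level shares:
  0.49×54.3 + 0.09×74.6 + 0.23×58.1 + 0.19×45.2 = 55.272%
Difference = 55.272 − 60.3727 = -5.1007 pp.

-5.1 percentage points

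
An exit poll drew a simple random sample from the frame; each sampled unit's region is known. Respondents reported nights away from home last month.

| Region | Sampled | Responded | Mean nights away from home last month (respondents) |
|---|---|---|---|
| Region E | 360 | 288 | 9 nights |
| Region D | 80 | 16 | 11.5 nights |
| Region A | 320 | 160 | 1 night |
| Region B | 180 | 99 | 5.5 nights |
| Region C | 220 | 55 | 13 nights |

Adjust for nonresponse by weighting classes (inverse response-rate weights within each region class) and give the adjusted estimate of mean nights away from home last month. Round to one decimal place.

Class response rates: Region E 288/360 = 80%, Region D 16/80 = 20%, Region A 160/320 = 50%, Region B 99/180 = 55%, Region C 55/220 = 25%.
With weight = n_sampled/n_responded per class, the weighted class total is n_sampled:
  Region E: 360 × 9 = 3240
  Region D: 80 × 11.5 = 920
  Region A: 320 × 1 = 320
  Region B: 180 × 5.5 = 990
  Region C: 220 × 13 = 2860
Adjusted estimate = 8330 / 1,160 = 7.18103 → 7.2.

7.2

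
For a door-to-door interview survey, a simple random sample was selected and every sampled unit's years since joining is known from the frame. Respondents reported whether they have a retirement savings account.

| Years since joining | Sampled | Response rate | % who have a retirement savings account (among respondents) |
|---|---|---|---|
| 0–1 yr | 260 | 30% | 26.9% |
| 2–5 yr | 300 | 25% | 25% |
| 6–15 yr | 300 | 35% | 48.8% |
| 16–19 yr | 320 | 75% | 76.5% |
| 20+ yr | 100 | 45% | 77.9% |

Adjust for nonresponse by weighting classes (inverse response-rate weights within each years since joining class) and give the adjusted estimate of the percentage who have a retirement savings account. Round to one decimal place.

48.0%

Each respondent's weight = sampled/responded in their class; summing within a class gives n_sampled, so:
  0–1 yr: 260 × 26.9 = 6994
  2–5 yr: 300 × 25 = 7500
  6–15 yr: 300 × 48.8 = 14,640
  16–19 yr: 320 × 76.5 = 24,480
  20+ yr: 100 × 77.9 = 7790
Adjusted estimate = 61,404 / 1,280 = 47.9719 → 48.0%.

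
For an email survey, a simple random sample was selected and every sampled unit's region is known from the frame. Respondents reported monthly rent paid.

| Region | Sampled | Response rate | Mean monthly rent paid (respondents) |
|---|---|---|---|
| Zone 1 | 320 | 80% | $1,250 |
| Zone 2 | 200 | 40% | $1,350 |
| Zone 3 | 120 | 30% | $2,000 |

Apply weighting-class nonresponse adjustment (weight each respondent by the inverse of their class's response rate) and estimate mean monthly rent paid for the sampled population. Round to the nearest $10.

Weighting each respondent by the inverse class response rate inflates each class back to its sampled size, so the class weight is n_sampled:
  Zone 1: 320 × 1250 = 400,000
  Zone 2: 200 × 1350 = 270,000
  Zone 3: 120 × 2000 = 240,000
Adjusted estimate = 910,000 / 640 = 1421.88 → $1,420.

$1,420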